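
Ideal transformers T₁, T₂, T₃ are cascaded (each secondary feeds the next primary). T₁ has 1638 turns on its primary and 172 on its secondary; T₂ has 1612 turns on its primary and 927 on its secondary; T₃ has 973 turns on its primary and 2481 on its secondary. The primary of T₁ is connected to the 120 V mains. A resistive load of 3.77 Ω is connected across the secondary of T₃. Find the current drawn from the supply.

After T₁: V = 120.00 × 172/1638 = 12.601 V.
After T₂: V = 12.601 × 927/1612 = 7.2462 V.
After T₃: V = 7.2462 × 2481/973 = 18.477 V.
I_load = 18.477/3.77 = 4.9010 A, so P_out = 18.477 × 4.9010 = 90.554 W.
All ideal ⇒ P_in = P_out, so I_supply = 90.554/120 = 0.755 A.

I_supply ≈ 0.755 A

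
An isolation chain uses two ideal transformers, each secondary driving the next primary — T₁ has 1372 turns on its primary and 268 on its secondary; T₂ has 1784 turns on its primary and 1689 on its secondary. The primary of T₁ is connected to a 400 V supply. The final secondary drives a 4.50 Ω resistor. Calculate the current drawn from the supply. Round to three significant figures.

Secondary of T₁: V = 400.00 × 268/1372 = 78.134 V.
Secondary of T₂: V = 78.134 × 1689/1784 = 73.973 V.
I_load = 73.973/4.50 = 16.439 A, so P_out = 73.973 × 16.439 = 1216.0 W.
All ideal ⇒ P_in = P_out, so I_supply = 1216.0/400 = 3.04 A.

I_supply ≈ 3.04 A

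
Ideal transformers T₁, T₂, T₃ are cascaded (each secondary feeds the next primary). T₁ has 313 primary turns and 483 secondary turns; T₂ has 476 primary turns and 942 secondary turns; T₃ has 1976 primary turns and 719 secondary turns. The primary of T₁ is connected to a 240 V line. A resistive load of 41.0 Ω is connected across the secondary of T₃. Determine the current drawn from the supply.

After T₁: V = 240.00 × 483/313 = 370.35 V.
After T₂: V = 370.35 × 942/476 = 732.92 V.
After T₃: V = 732.92 × 719/1976 = 266.69 V.
I_load = 266.69/41.0 = 6.5045 A, so P_out = 266.69 × 6.5045 = 1734.7 W.
All ideal ⇒ P_in = P_out, so I_supply = 1734.7/240 = 7.23 A.

I_supply ≈ 7.23 A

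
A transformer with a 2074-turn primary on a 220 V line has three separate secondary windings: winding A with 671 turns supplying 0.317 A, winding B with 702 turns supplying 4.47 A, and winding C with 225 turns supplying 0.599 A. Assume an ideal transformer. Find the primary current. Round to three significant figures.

V_A = 220 × 671/2074 = 71.176 V; V_B = 220 × 702/2074 = 74.465 V; V_C = 220 × 225/2074 = 23.867 V.
P_out = V_A I_A + V_B I_B + V_C I_C = 71.176×0.317 + 74.465×4.47 + 23.867×0.599 = 22.563 + 332.86 + 14.296 = 369.72 W.
Ideal ⇒ P_in = P_out, so I_p = P_out/V_p = 369.72/220 = 1.68 A.

I_p ≈ 1.68 A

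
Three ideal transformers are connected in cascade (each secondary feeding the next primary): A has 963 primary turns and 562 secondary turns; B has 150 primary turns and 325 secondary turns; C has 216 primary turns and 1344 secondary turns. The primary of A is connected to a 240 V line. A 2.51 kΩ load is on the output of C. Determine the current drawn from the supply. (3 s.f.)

Secondary of A: V = 240.00 × 562/963 = 140.06 V.
Secondary of B: V = 140.06 × 325/150 = 303.47 V.
Secondary of C: V = 303.47 × 1344/216 = 1888.2 V.
I_load = 1888.2/2510 = 0.75229 A, so P_out = 1888.2 × 0.75229 = 1420.5 W.
All ideal ⇒ P_in = P_out, so I_supply = 1420.5/240 = 5.92 A.

I_supply ≈ 5.92 A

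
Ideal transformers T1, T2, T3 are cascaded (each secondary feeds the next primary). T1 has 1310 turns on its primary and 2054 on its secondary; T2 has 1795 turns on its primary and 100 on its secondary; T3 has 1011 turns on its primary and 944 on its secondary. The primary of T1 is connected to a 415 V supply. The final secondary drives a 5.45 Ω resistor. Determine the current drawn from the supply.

After T1: V = 415.00 × 2054/1310 = 650.69 V.
After T2: V = 650.69 × 100/1795 = 36.250 V.
After T3: V = 36.250 × 944/1011 = 33.848 V.
I_load = 33.848/5.45 = 6.2107 A, so P_out = 33.848 × 6.2107 = 210.22 W.
All ideal ⇒ P_in = P_out, so I_supply = 210.22/415 = 0.507 A.

I_supply ≈ 0.507 A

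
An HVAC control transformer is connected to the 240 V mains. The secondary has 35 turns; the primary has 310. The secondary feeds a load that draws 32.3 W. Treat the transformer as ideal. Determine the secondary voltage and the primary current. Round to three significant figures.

V_s ≈ 27.1 V, I_p ≈ 0.135 A

V_s = V_p × N_s/N_p = 240 × 35/310 = 27.097 V.
I_s = P/V_s = 32.3/27.097 = 1.1920 A.
I_p = I_s × N_s/N_p = 1.1920 × 35/310 = 0.135 A.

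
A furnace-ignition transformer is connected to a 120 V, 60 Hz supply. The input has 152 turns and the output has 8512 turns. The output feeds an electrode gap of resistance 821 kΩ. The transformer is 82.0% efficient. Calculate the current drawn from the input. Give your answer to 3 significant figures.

V_out = 120 × 8512/152 = 6720.0 V.
I_out = V_out/R = 6720.0/821000 = 0.0081851 A.
P_out = V_out I_out = 6720.0 × 0.0081851 = 55.004 W.
P_in = P_out/η = 55.004/0.820 = 67.078 W.
I_in = P_in/V_in = 67.078/120 = 0.559 A.

I_in ≈ 0.559 A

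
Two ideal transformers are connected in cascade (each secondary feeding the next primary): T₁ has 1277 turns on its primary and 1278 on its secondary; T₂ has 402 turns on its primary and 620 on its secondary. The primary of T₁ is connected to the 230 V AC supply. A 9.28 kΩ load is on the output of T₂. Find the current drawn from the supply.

I_supply ≈ 0.0590 A

Secondary of T₁: V = 230.00 × 1278/1277 = 230.18 V.
Secondary of T₂: V = 230.18 × 620/402 = 355.00 V.
I_load = 355.00/9280 = 0.038255 A, so P_out = 355.00 × 0.038255 = 13.581 W.
All ideal ⇒ P_in = P_out, so I_supply = 13.581/230 = 0.0590 A.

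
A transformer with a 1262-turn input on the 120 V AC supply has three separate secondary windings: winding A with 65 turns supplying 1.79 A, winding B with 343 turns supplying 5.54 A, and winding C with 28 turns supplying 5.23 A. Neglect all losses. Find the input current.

V_A = 120 × 65/1262 = 6.1807 V; V_B = 120 × 343/1262 = 32.615 V; V_C = 120 × 28/1262 = 2.6624 V.
P_out = V_A I_A + V_B I_B + V_C I_C = 6.1807×1.79 + 32.615×5.54 + 2.6624×5.23 = 11.063 + 180.69 + 13.925 = 205.67 W.
Ideal ⇒ P_in = P_out, so I_in = P_out/V_in = 205.67/120 = 1.71 A.

I_in ≈ 1.71 A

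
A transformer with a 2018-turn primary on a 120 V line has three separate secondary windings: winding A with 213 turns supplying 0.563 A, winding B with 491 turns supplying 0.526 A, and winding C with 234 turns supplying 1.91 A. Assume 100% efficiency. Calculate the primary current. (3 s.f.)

I_p ≈ 0.409 A

V_A = 120 × 213/2018 = 12.666 V; V_B = 120 × 491/2018 = 29.197 V; V_C = 120 × 234/2018 = 13.915 V.
P_out = V_A I_A + V_B I_B + V_C I_C = 12.666×0.563 + 29.197×0.526 + 13.915×1.91 = 7.1310 + 15.358 + 26.577 = 49.066 W.
Ideal ⇒ P_in = P_out, so I_p = P_out/V_p = 49.066/120 = 0.409 A.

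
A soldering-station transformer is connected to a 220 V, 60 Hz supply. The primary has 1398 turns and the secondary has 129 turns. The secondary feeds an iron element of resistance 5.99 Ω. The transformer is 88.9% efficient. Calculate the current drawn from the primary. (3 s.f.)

I_p ≈ 0.352 A

V_s = 220 × 129/1398 = 20.300 V.
I_s = V_s/R = 20.300/5.99 = 3.3891 A.
P_out = V_s I_s = 20.300 × 3.3891 = 68.799 W.
P_in = P_out/η = 68.799/0.889 = 77.389 W.
I_p = P_in/V_p = 77.389/220 = 0.352 A.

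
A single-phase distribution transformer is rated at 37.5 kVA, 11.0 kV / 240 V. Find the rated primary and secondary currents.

I_p ≈ 3.41 A, I_s ≈ 156 A

I_p = S/V_p = 37500/11000 = 3.41 A.
I_s = S/V_s = 37500/240 = 156 A.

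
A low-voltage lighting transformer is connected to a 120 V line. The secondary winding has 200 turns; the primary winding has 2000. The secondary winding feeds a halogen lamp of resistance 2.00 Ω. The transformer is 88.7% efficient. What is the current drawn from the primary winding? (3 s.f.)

V_s = 120 × 200/2000 = 12.000 V.
I_s = V_s/R = 12.000/2.00 = 6.0000 A.
P_out = V_s I_s = 12.000 × 6.0000 = 72.000 W.
P_in = P_out/η = 72.000/0.887 = 81.172 W.
I_p = P_in/V_p = 81.172/120 = 0.676 A.

I_p ≈ 0.676 A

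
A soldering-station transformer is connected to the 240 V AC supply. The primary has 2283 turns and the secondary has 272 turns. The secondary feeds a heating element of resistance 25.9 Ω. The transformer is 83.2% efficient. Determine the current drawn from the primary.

I_p ≈ 0.158 A

V_s = 240 × 272/2283 = 28.594 V.
I_s = V_s/R = 28.594/25.9 = 1.1040 A.
P_out = V_s I_s = 28.594 × 1.1040 = 31.568 W.
P_in = P_out/η = 31.568/0.832 = 37.942 W.
I_p = P_in/V_p = 37.942/240 = 0.158 A.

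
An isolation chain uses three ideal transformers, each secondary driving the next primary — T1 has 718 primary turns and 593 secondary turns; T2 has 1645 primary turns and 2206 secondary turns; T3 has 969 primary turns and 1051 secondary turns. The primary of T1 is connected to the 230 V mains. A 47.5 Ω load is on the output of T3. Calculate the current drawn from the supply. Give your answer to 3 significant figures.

I_supply ≈ 6.99 A

After T1: V = 230.00 × 593/718 = 189.96 V.
After T2: V = 189.96 × 2206/1645 = 254.74 V.
After T3: V = 254.74 × 1051/969 = 276.30 V.
I_load = 276.30/47.5 = 5.8168 A, so P_out = 276.30 × 5.8168 = 1607.2 W.
All ideal ⇒ P_in = P_out, so I_supply = 1607.2/230 = 6.99 A.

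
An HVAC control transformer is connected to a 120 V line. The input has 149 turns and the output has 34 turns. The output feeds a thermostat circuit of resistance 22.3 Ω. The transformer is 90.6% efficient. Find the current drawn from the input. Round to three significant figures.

I_in ≈ 0.309 A

V_out = 120 × 34/149 = 27.383 V.
I_out = V_out/R = 27.383/22.3 = 1.2279 A.
P_out = V_out I_out = 27.383 × 1.2279 = 33.624 W.
P_in = P_out/η = 33.624/0.906 = 37.112 W.
I_in = P_in/V_in = 37.112/120 = 0.309 A.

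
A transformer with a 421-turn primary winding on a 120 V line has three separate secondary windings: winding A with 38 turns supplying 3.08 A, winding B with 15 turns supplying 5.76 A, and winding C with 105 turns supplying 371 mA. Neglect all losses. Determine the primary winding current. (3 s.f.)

I_p ≈ 0.576 A

V_A = 120 × 38/421 = 10.831 V; V_B = 120 × 15/421 = 4.2755 V; V_C = 120 × 105/421 = 29.929 V.
P_out = V_A I_A + V_B I_B + V_C I_C = 10.831×3.08 + 4.2755×5.76 + 29.929×0.371 = 33.361 + 24.627 + 11.104 = 69.091 W.
Ideal ⇒ P_in = P_out, so I_p = P_out/V_p = 69.091/120 = 0.576 A.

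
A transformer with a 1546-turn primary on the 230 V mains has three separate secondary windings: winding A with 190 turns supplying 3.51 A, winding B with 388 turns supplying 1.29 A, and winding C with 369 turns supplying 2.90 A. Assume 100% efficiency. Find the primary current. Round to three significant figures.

V_A = 230 × 190/1546 = 28.266 V; V_B = 230 × 388/1546 = 57.723 V; V_C = 230 × 369/1546 = 54.897 V.
P_out = V_A I_A + V_B I_B + V_C I_C = 28.266×3.51 + 57.723×1.29 + 54.897×2.90 = 99.215 + 74.463 + 159.20 = 332.88 W.
Ideal ⇒ P_in = P_out, so I_p = P_out/V_p = 332.88/230 = 1.45 A.

I_p ≈ 1.45 A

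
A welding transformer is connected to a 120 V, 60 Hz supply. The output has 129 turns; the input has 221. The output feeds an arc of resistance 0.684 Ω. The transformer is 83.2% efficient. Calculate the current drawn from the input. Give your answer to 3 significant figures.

V_out = 120 × 129/221 = 70.045 V.
I_out = V_out/R = 70.045/0.684 = 102.41 A.
P_out = V_out I_out = 70.045 × 102.41 = 7173.0 W.
P_in = P_out/η = 7173.0/0.832 = 8621.4 W.
I_in = P_in/V_in = 8621.4/120 = 71.8 A.

I_in ≈ 71.8 A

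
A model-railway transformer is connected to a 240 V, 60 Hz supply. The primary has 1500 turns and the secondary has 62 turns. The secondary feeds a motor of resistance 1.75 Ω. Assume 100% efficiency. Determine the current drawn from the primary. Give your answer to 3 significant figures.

V_s = V_p × N_s/N_p = 240 × 62/1500 = 9.9200 V.
I_s = V_s/R = 9.9200/1.75 = 5.6686 A.
For an ideal transformer I_p N_p = I_s N_s, so I_p = 5.6686 × 62/1500 = 0.234 A.

I_p ≈ 0.234 A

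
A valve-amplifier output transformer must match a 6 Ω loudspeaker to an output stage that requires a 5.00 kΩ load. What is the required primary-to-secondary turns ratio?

N_p/N_s ≈ 28.9

Z_p/Z_s = (N_p/N_s)², so N_p/N_s = √(5000/6) = √833 = 28.9.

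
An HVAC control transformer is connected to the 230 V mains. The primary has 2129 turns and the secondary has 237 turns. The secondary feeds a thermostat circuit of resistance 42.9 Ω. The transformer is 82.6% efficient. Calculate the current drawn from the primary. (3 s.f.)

V_s = 230 × 237/2129 = 25.604 V.
I_s = V_s/R = 25.604/42.9 = 0.59682 A.
P_out = V_s I_s = 25.604 × 0.59682 = 15.281 W.
P_in = P_out/η = 15.281/0.826 = 18.500 W.
I_p = P_in/V_p = 18.500/230 = 0.0804 A.

I_p ≈ 0.0804 A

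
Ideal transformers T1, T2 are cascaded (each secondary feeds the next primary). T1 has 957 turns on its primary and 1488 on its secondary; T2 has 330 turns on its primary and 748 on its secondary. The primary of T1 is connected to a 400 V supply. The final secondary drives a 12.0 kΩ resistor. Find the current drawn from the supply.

I_supply ≈ 0.414 A

Secondary of T1: V = 400.00 × 1488/957 = 621.94 V.
Secondary of T2: V = 621.94 × 748/330 = 1409.7 V.
I_load = 1409.7/12000 = 0.11748 A, so P_out = 1409.7 × 0.11748 = 165.61 W.
All ideal ⇒ P_in = P_out, so I_supply = 165.61/400 = 0.414 A.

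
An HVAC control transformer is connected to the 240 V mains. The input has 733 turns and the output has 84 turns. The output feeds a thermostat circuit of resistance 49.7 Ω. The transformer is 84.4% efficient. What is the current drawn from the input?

I_in ≈ 0.0751 A

V_out = 240 × 84/733 = 27.503 V.
I_out = V_out/R = 27.503/49.7 = 0.55339 A.
P_out = V_out I_out = 27.503 × 0.55339 = 15.220 W.
P_in = P_out/η = 15.220/0.844 = 18.033 W.
I_in = P_in/V_in = 18.033/240 = 0.0751 A.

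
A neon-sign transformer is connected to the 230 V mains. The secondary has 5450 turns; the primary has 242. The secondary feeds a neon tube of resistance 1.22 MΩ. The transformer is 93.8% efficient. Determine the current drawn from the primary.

V_s = 230 × 5450/242 = 5179.8 V.
I_s = V_s/R = 5179.8/(1.22×10^6) = 0.0042457 A.
P_out = V_s I_s = 5179.8 × 0.0042457 = 21.992 W.
P_in = P_out/η = 21.992/0.938 = 23.445 W.
I_p = P_in/V_p = 23.445/230 = 0.102 A.

I_p ≈ 0.102 A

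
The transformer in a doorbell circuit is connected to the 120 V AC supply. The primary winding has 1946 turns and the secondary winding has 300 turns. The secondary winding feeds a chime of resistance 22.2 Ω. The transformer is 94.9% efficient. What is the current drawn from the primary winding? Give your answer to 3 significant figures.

I_p ≈ 0.135 A

V_s = 120 × 300/1946 = 18.499 V.
I_s = V_s/R = 18.499/22.2 = 0.83331 A.
P_out = V_s I_s = 18.499 × 0.83331 = 15.416 W.
P_in = P_out/η = 15.416/0.949 = 16.244 W.
I_p = P_in/V_p = 16.244/120 = 0.135 A.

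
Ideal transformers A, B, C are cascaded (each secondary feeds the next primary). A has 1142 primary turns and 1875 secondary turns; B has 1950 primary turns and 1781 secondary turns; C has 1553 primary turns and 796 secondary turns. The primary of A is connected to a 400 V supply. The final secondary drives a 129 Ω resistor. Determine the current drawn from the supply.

Secondary of A: V = 400.00 × 1875/1142 = 656.74 V.
Secondary of B: V = 656.74 × 1781/1950 = 599.82 V.
Secondary of C: V = 599.82 × 796/1553 = 307.44 V.
I_load = 307.44/129 = 2.3833 A, so P_out = 307.44 × 2.3833 = 732.73 W.
All ideal ⇒ P_in = P_out, so I_supply = 732.73/400 = 1.83 A.

I_supply ≈ 1.83 A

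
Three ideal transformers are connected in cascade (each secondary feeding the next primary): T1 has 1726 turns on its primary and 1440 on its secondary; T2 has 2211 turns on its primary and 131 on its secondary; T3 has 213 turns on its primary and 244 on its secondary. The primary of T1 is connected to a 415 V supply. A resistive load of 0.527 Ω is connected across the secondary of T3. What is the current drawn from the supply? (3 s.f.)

After T1: V = 415.00 × 1440/1726 = 346.23 V.
After T2: V = 346.23 × 131/2211 = 20.514 V.
After T3: V = 20.514 × 244/213 = 23.500 V.
I_load = 23.500/0.527 = 44.591 A, so P_out = 23.500 × 44.591 = 1047.9 W.
All ideal ⇒ P_in = P_out, so I_supply = 1047.9/415 = 2.53 A.

I_supply ≈ 2.53 A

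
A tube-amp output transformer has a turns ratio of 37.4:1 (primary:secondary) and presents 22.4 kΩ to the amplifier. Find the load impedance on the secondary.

Z_s = Z_p/(N_p/N_s)² = 22400/37.4² = 16.0 Ω.

Z_s ≈ 16.0 Ω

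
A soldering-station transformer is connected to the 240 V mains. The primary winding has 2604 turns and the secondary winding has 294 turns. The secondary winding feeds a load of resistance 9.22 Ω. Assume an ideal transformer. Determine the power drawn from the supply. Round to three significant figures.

P ≈ 79.6 W

V_s = V_p × N_s/N_p = 240 × 294/2604 = 27.097 V.
I_s = V_s/R = 27.097/9.22 = 2.9389 A.
I_p = I_s × N_s/N_p = 2.9389 × 294/2604 = 0.33181 A.
P = V_p I_p = 240 × 0.33181 = 79.6 W.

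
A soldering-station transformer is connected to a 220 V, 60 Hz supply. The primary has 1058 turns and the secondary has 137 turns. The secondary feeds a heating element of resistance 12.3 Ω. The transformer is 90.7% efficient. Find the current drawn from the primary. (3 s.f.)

I_p ≈ 0.331 A

V_s = 220 × 137/1058 = 28.488 V.
I_s = V_s/R = 28.488/12.3 = 2.3161 A.
P_out = V_s I_s = 28.488 × 2.3161 = 65.980 W.
P_in = P_out/η = 65.980/0.907 = 72.745 W.
I_p = P_in/V_p = 72.745/220 = 0.331 A.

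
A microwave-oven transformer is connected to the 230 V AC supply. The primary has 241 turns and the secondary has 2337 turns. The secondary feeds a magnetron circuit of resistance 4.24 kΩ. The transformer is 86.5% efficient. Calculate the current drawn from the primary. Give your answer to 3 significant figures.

V_s = 230 × 2337/241 = 2230.3 V.
I_s = V_s/R = 2230.3/4240 = 0.52602 A.
P_out = V_s I_s = 2230.3 × 0.52602 = 1173.2 W.
P_in = P_out/η = 1173.2/0.865 = 1356.3 W.
I_p = P_in/V_p = 1356.3/230 = 5.90 A.

I_p ≈ 5.90 A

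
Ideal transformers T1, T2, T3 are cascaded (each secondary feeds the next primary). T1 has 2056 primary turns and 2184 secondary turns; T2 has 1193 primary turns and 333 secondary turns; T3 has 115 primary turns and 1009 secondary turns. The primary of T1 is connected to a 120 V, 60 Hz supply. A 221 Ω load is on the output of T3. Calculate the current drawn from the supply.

After T1: V = 120.00 × 2184/2056 = 127.47 V.
After T2: V = 127.47 × 333/1193 = 35.581 V.
After T3: V = 35.581 × 1009/115 = 312.18 V.
I_load = 312.18/221 = 1.4126 A, so P_out = 312.18 × 1.4126 = 440.98 W.
All ideal ⇒ P_in = P_out, so I_supply = 440.98/120 = 3.67 A.

I_supply ≈ 3.67 A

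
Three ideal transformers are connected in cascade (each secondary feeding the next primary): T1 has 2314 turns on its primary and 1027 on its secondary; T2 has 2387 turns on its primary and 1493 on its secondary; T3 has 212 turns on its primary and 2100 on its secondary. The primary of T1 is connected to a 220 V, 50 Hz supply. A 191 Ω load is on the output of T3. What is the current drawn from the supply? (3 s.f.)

After T1: V = 220.00 × 1027/2314 = 97.640 V.
After T2: V = 97.640 × 1493/2387 = 61.071 V.
After T3: V = 61.071 × 2100/212 = 604.95 V.
I_load = 604.95/191 = 3.1673 A, so P_out = 604.95 × 3.1673 = 1916.1 W.
All ideal ⇒ P_in = P_out, so I_supply = 1916.1/220 = 8.71 A.

I_supply ≈ 8.71 A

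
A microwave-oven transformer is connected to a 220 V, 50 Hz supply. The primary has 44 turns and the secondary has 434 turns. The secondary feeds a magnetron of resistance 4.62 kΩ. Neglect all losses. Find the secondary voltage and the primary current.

V_s = V_p × N_s/N_p = 220 × 434/44 = 2170.0 V.
I_s = V_s/R = 2170.0/4620 = 0.46970 A.
I_p = I_s × N_s/N_p = 0.46970 × 434/44 = 4.63 A.

V_s ≈ 2170 V, I_p ≈ 4.63 A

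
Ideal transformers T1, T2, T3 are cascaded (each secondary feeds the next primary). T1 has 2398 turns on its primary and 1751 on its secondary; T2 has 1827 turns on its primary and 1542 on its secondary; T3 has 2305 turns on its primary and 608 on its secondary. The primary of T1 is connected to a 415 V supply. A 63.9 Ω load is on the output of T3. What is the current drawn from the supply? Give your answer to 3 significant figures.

I_supply ≈ 0.172 A

Secondary of T1: V = 415.00 × 1751/2398 = 303.03 V.
Secondary of T2: V = 303.03 × 1542/1827 = 255.76 V.
Secondary of T3: V = 255.76 × 608/2305 = 67.463 V.
I_load = 67.463/63.9 = 1.0558 A, so P_out = 67.463 × 1.0558 = 71.224 W.
All ideal ⇒ P_in = P_out, so I_supply = 71.224/415 = 0.172 A.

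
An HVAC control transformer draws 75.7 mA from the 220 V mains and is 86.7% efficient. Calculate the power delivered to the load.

P_out ≈ 14.4 W

P_in = V_p I_p = 220 × 0.0757 = 16.654 W.
P_out = η P_in = 0.867 × 16.654 = 14.4 W.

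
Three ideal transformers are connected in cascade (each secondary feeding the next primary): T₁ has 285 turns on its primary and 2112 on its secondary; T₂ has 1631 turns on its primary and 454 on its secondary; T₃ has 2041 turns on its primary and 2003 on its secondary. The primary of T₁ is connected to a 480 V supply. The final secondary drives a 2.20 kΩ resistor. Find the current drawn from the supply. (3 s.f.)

I_supply ≈ 0.894 A

After T₁: V = 480.00 × 2112/285 = 3557.1 V.
After T₂: V = 3557.1 × 454/1631 = 990.13 V.
After T₃: V = 990.13 × 2003/2041 = 971.70 V.
I_load = 971.70/2200 = 0.44168 A, so P_out = 971.70 × 0.44168 = 429.18 W.
All ideal ⇒ P_in = P_out, so I_supply = 429.18/480 = 0.894 A.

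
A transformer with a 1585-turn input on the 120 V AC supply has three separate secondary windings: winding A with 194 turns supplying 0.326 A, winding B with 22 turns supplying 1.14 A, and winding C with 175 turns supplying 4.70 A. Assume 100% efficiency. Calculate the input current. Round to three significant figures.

V_A = 120 × 194/1585 = 14.688 V; V_B = 120 × 22/1585 = 1.6656 V; V_C = 120 × 175/1585 = 13.249 V.
P_out = V_A I_A + V_B I_B + V_C I_C = 14.688×0.326 + 1.6656×1.14 + 13.249×4.70 = 4.7882 + 1.8988 + 62.271 = 68.958 W.
Ideal ⇒ P_in = P_out, so I_in = P_out/V_in = 68.958/120 = 0.575 A.

I_in ≈ 0.575 A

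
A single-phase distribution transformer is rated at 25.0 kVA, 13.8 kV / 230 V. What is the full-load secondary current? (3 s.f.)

I_s = S/V_s = 25000/230 = 109 A.

I_s ≈ 109 A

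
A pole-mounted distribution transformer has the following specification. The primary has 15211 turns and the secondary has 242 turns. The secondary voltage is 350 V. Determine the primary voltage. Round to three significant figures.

V_p/V_s = N_p/N_s, so V_p = 350 × 15211/242 = 22000 V.

V_p ≈ 22000 V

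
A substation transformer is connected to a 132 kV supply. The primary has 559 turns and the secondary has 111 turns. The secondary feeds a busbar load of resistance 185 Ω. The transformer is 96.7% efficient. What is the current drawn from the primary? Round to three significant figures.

V_s = 132000 × 111/559 = 26211 V.
I_s = V_s/R = 26211/185 = 141.68 A.
P_out = V_s I_s = 26211 × 141.68 = 3.7136×10^6 W.
P_in = P_out/η = 3.7136×10^6/0.967 = 3.8404×10^6 W.
I_p = P_in/V_p = 3.8404×10^6/132000 = 29.1 A.

I_p ≈ 29.1 A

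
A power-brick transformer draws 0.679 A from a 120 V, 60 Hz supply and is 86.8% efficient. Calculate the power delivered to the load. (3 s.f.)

P_out ≈ 70.7 W

P_in = V_p I_p = 120 × 0.679 = 81.480 W.
P_out = η P_in = 0.868 × 81.480 = 70.7 W.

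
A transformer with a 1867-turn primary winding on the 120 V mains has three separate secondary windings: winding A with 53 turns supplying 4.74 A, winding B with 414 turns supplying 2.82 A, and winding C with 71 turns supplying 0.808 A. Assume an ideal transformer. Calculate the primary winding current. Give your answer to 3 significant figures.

V_A = 120 × 53/1867 = 3.4065 V; V_B = 120 × 414/1867 = 26.610 V; V_C = 120 × 71/1867 = 4.5635 V.
P_out = V_A I_A + V_B I_B + V_C I_C = 3.4065×4.74 + 26.610×2.82 + 4.5635×0.808 = 16.147 + 75.039 + 3.6873 = 94.873 W.
Ideal ⇒ P_in = P_out, so I_p = P_out/V_p = 94.873/120 = 0.791 A.

I_p ≈ 0.791 A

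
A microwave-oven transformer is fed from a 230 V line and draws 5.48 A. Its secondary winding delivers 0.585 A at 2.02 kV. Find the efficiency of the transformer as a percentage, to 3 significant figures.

P_in = 230 × 5.48 = 1260.40 W.
P_out = 2020 × 0.585 = 1181.70 W.
η = P_out/P_in = 1181.70/1260.40 = 0.938.

η ≈ 93.8%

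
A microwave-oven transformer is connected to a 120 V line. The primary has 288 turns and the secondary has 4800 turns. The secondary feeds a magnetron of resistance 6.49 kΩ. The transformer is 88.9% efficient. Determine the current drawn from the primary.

I_p ≈ 5.78 A

V_s = 120 × 4800/288 = 2000.0 V.
I_s = V_s/R = 2000.0/6490 = 0.30817 A.
P_out = V_s I_s = 2000.0 × 0.30817 = 616.33 W.
P_in = P_out/η = 616.33/0.889 = 693.29 W.
I_p = P_in/V_p = 693.29/120 = 5.78 A.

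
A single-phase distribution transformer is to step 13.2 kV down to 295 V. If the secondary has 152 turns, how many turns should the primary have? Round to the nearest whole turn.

N_p = 6801 turns

N_p/N_s = V_p/V_s, so N_p = 152 × 13200/295 = 6801.4 ≈ 6801 turns.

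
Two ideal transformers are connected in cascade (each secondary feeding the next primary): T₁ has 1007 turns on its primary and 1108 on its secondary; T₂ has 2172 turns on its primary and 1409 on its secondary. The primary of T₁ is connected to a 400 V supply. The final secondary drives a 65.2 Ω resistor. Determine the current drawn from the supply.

I_supply ≈ 3.13 A

After T₁: V = 400.00 × 1108/1007 = 440.12 V.
After T₂: V = 440.12 × 1409/2172 = 285.51 V.
I_load = 285.51/65.2 = 4.3790 A, so P_out = 285.51 × 4.3790 = 1250.2 W.
All ideal ⇒ P_in = P_out, so I_supply = 1250.2/400 = 3.13 A.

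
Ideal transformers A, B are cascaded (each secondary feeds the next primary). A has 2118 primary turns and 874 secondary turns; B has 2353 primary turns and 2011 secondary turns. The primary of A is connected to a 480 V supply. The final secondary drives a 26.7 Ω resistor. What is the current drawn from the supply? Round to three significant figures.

I_supply ≈ 2.24 A

Secondary of A: V = 480.00 × 874/2118 = 198.07 V.
Secondary of B: V = 198.07 × 2011/2353 = 169.28 V.
I_load = 169.28/26.7 = 6.3402 A, so P_out = 169.28 × 6.3402 = 1073.3 W.
All ideal ⇒ P_in = P_out, so I_supply = 1073.3/480 = 2.24 A.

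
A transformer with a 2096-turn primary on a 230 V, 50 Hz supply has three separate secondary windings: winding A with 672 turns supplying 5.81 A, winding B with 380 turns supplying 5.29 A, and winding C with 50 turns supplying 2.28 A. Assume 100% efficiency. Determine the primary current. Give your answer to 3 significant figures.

I_p ≈ 2.88 A

V_A = 230 × 672/2096 = 73.740 V; V_B = 230 × 380/2096 = 41.698 V; V_C = 230 × 50/2096 = 5.4866 V.
P_out = V_A I_A + V_B I_B + V_C I_C = 73.740×5.81 + 41.698×5.29 + 5.4866×2.28 = 428.43 + 220.58 + 12.510 = 661.53 W.
Ideal ⇒ P_in = P_out, so I_p = P_out/V_p = 661.53/230 = 2.88 A.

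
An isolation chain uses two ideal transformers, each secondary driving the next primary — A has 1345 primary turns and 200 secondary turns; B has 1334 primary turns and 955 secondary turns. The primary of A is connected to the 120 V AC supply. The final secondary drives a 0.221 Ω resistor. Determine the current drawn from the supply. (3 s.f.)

I_supply ≈ 6.15 A

Secondary of A: V = 120.00 × 200/1345 = 17.844 V.
Secondary of B: V = 17.844 × 955/1334 = 12.774 V.
I_load = 12.774/0.221 = 57.802 A, so P_out = 12.774 × 57.802 = 738.38 W.
All ideal ⇒ P_in = P_out, so I_supply = 738.38/120 = 6.15 A.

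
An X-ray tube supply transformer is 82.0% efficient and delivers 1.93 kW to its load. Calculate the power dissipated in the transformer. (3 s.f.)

P_loss ≈ 424 W

P_in = P_out/η = 1930/0.820 = 2353.66 W.
P_loss = P_in − P_out = 2353.66 − 1930 = 424 W.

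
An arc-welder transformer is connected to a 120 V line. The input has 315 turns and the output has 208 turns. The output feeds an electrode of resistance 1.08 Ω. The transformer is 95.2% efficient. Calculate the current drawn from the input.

V_out = 120 × 208/315 = 79.238 V.
I_out = V_out/R = 79.238/1.08 = 73.369 A.
P_out = V_out I_out = 79.238 × 73.369 = 5813.6 W.
P_in = P_out/η = 5813.6/0.952 = 6106.7 W.
I_in = P_in/V_in = 6106.7/120 = 50.9 A.

I_in ≈ 50.9 A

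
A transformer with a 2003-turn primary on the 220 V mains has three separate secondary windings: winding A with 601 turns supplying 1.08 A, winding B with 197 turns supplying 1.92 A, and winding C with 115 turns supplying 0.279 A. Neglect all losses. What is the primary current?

I_p ≈ 0.529 A

V_A = 220 × 601/2003 = 66.011 V; V_B = 220 × 197/2003 = 21.638 V; V_C = 220 × 115/2003 = 12.631 V.
P_out = V_A I_A + V_B I_B + V_C I_C = 66.011×1.08 + 21.638×1.92 + 12.631×0.279 = 71.292 + 41.544 + 3.5241 = 116.36 W.
Ideal ⇒ P_in = P_out, so I_p = P_out/V_p = 116.36/220 = 0.529 A.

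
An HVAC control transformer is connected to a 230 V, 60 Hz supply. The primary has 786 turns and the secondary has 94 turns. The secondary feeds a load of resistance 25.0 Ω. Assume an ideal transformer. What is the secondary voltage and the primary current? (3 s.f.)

V_s = V_p × N_s/N_p = 230 × 94/786 = 27.506 V.
I_s = V_s/R = 27.506/25.0 = 1.1003 A.
I_p = I_s × N_s/N_p = 1.1003 × 94/786 = 0.132 A.

V_s ≈ 27.5 V, I_p ≈ 0.132 A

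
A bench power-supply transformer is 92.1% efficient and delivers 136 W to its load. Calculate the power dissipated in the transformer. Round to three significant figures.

P_in = P_out/η = 136/0.921 = 147.666 W.
P_loss = P_in − P_out = 147.666 − 136 = 11.7 W.

P_loss ≈ 11.7 W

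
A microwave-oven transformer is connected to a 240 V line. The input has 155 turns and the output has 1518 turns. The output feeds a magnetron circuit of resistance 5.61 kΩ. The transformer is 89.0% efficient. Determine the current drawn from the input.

I_in ≈ 4.61 A

V_out = 240 × 1518/155 = 2350.5 V.
I_out = V_out/R = 2350.5/5610 = 0.41898 A.
P_out = V_out I_out = 2350.5 × 0.41898 = 984.78 W.
P_in = P_out/η = 984.78/0.890 = 1106.5 W.
I_in = P_in/V_in = 1106.5/240 = 4.61 A.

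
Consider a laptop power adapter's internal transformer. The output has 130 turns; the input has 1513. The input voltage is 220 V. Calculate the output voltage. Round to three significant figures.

V_out ≈ 18.9 V

V_out/V_in = N_out/N_in, so V_out = 220 × 130/1513 = 18.9 V.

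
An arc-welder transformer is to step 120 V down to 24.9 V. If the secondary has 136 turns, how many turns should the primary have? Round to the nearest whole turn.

N_p = 655 turns

N_p/N_s = V_p/V_s, so N_p = 136 × 120/24.9 = 655.4 ≈ 655 turns.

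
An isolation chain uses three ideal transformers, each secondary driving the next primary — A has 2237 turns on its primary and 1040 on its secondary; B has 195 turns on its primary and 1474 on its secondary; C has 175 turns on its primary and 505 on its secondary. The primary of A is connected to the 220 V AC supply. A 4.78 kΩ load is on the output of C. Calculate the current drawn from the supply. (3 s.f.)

I_supply ≈ 4.73 A

Secondary of A: V = 220.00 × 1040/2237 = 102.28 V.
Secondary of B: V = 102.28 × 1474/195 = 773.13 V.
Secondary of C: V = 773.13 × 505/175 = 2231.0 V.
I_load = 2231.0/4780 = 0.46674 A, so P_out = 2231.0 × 0.46674 = 1041.3 W.
All ideal ⇒ P_in = P_out, so I_supply = 1041.3/220 = 4.73 A.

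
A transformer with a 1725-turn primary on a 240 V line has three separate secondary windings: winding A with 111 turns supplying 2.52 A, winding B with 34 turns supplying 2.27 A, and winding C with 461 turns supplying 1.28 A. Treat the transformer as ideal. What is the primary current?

I_p ≈ 0.549 A

V_A = 240 × 111/1725 = 15.443 V; V_B = 240 × 34/1725 = 4.7304 V; V_C = 240 × 461/1725 = 64.139 V.
P_out = V_A I_A + V_B I_B + V_C I_C = 15.443×2.52 + 4.7304×2.27 + 64.139×1.28 = 38.918 + 10.738 + 82.098 = 131.75 W.
Ideal ⇒ P_in = P_out, so I_p = P_out/V_p = 131.75/240 = 0.549 A.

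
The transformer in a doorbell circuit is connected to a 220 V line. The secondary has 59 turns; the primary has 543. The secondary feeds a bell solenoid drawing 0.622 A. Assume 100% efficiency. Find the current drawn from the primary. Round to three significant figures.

For an ideal transformer I_p N_p = I_s N_s, so I_p = 0.622 × 59/543 = 0.0676 A.

I_p ≈ 0.0676 A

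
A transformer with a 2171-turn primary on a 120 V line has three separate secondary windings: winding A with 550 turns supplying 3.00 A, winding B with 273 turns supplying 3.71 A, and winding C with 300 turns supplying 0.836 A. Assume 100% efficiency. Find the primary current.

I_p ≈ 1.34 A

V_A = 120 × 550/2171 = 30.401 V; V_B = 120 × 273/2171 = 15.090 V; V_C = 120 × 300/2171 = 16.582 V.
P_out = V_A I_A + V_B I_B + V_C I_C = 30.401×3.00 + 15.090×3.71 + 16.582×0.836 = 91.202 + 55.983 + 13.863 = 161.05 W.
Ideal ⇒ P_in = P_out, so I_p = P_out/V_p = 161.05/120 = 1.34 A.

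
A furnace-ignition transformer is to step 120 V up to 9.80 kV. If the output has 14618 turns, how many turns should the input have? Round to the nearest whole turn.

N_in/N_out = V_in/V_out, so N_in = 14618 × 120/9800 = 179.0 ≈ 179 turns.

N_in = 179 turns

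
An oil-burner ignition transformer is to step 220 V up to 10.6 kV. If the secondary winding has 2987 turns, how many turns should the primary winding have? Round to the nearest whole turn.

N_p/N_s = V_p/V_s, so N_p = 2987 × 220/10600 = 62.0 ≈ 62 turns.

N_p = 62 turns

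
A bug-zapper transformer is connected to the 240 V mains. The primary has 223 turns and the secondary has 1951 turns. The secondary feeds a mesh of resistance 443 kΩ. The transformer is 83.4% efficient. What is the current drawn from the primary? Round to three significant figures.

V_s = 240 × 1951/223 = 2099.7 V.
I_s = V_s/R = 2099.7/443000 = 0.0047398 A.
P_out = V_s I_s = 2099.7 × 0.0047398 = 9.9523 W.
P_in = P_out/η = 9.9523/0.834 = 11.933 W.
I_p = P_in/V_p = 11.933/240 = 0.0497 A.

I_p ≈ 0.0497 A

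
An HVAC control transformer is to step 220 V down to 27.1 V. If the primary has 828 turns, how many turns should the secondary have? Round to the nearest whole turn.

N_s/N_p = V_s/V_p, so N_s = 828 × 27.1/220 = 102.0 ≈ 102 turns.

N_s = 102 turns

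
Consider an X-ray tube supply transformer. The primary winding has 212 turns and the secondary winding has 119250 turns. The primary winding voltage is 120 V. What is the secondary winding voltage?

V_s ≈ 67500 V

V_s/V_p = N_s/N_p, so V_s = 120 × 119250/212 = 67500 V.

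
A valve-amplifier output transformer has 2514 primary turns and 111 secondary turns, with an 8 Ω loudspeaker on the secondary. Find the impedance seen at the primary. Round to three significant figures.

Z_p = (N_p/N_s)² × Z_s = (2514/111)² × 8 = 4100 Ω.

Z_p ≈ 4100 Ω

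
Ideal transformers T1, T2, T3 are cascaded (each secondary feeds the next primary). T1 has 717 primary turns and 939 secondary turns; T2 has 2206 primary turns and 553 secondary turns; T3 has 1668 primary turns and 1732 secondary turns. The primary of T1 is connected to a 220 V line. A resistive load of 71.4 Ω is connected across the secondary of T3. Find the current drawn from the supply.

I_supply ≈ 0.358 A

Secondary of T1: V = 220.00 × 939/717 = 288.12 V.
Secondary of T2: V = 288.12 × 553/2206 = 72.225 V.
Secondary of T3: V = 72.225 × 1732/1668 = 74.996 V.
I_load = 74.996/71.4 = 1.0504 A, so P_out = 74.996 × 1.0504 = 78.774 W.
All ideal ⇒ P_in = P_out, so I_supply = 78.774/220 = 0.358 A.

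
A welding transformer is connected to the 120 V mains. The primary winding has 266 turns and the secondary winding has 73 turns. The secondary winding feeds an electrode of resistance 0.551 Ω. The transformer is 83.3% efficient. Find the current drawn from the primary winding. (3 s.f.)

I_p ≈ 19.7 A

V_s = 120 × 73/266 = 32.932 V.
I_s = V_s/R = 32.932/0.551 = 59.768 A.
P_out = V_s I_s = 32.932 × 59.768 = 1968.3 W.
P_in = P_out/η = 1968.3/0.833 = 2362.9 W.
I_p = P_in/V_p = 2362.9/120 = 19.7 A.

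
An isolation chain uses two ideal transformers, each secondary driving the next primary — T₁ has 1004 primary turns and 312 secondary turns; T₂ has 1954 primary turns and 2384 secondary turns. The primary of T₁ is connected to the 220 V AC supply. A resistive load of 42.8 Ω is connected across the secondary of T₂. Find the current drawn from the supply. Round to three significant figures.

Secondary of T₁: V = 220.00 × 312/1004 = 68.367 V.
Secondary of T₂: V = 68.367 × 2384/1954 = 83.411 V.
I_load = 83.411/42.8 = 1.9489 A, so P_out = 83.411 × 1.9489 = 162.56 W.
All ideal ⇒ P_in = P_out, so I_supply = 162.56/220 = 0.739 A.

I_supply ≈ 0.739 A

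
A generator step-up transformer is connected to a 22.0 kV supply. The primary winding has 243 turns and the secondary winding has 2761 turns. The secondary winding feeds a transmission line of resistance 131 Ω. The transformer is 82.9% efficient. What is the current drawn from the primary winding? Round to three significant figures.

I_p ≈ 26200 A

V_s = 22000 × 2761/243 = 249970 V.
I_s = V_s/R = 249970/131 = 1908.1 A.
P_out = V_s I_s = 249970 × 1908.1 = 4.7697×10^8 W.
P_in = P_out/η = 4.7697×10^8/0.829 = 5.7536×10^8 W.
I_p = P_in/V_p = 5.7536×10^8/22000 = 26200 A.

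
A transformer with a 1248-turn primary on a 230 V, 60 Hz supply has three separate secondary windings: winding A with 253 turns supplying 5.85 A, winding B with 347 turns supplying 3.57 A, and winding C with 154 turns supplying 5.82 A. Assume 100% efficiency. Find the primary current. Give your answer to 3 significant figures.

V_A = 230 × 253/1248 = 46.627 V; V_B = 230 × 347/1248 = 63.950 V; V_C = 230 × 154/1248 = 28.381 V.
P_out = V_A I_A + V_B I_B + V_C I_C = 46.627×5.85 + 63.950×3.57 + 28.381×5.82 = 272.77 + 228.30 + 165.18 = 666.25 W.
Ideal ⇒ P_in = P_out, so I_p = P_out/V_p = 666.25/230 = 2.90 A.

I_p ≈ 2.90 A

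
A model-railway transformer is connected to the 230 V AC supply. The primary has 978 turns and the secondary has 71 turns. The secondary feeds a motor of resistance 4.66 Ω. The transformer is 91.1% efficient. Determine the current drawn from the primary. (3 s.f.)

V_s = 230 × 71/978 = 16.697 V.
I_s = V_s/R = 16.697/4.66 = 3.5831 A.
P_out = V_s I_s = 16.697 × 3.5831 = 59.829 W.
P_in = P_out/η = 59.829/0.911 = 65.674 W.
I_p = P_in/V_p = 65.674/230 = 0.286 A.

I_p ≈ 0.286 A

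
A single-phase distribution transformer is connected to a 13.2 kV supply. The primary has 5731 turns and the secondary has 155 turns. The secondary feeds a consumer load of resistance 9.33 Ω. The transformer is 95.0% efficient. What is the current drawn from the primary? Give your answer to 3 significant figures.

I_p ≈ 1.09 A

V_s = 13200 × 155/5731 = 357.01 V.
I_s = V_s/R = 357.01/9.33 = 38.264 A.
P_out = V_s I_s = 357.01 × 38.264 = 13661 W.
P_in = P_out/η = 13661/0.950 = 14380 W.
I_p = P_in/V_p = 14380/13200 = 1.09 A.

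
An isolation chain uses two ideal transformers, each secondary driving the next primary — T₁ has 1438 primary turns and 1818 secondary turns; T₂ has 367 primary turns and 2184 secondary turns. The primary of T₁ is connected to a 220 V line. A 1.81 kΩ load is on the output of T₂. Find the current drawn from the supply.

I_supply ≈ 6.88 A

After T₁: V = 220.00 × 1818/1438 = 278.14 V.
After T₂: V = 278.14 × 2184/367 = 1655.2 V.
I_load = 1655.2/1810 = 0.91446 A, so P_out = 1655.2 × 0.91446 = 1513.6 W.
All ideal ⇒ P_in = P_out, so I_supply = 1513.6/220 = 6.88 A.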